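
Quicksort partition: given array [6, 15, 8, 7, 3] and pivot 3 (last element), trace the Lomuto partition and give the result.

Lomuto partition with pivot = 3:

Initial array: [6, 15, 8, 7, 3]

arr[0]=6 > 3: no swap
arr[1]=15 > 3: no swap
arr[2]=8 > 3: no swap
arr[3]=7 > 3: no swap

Place pivot at position 0: [3, 15, 8, 7, 6]
Pivot position: 0

After partitioning with pivot 3, the array becomes [3, 15, 8, 7, 6]. The pivot is placed at index 0. All elements to the left of the pivot are <= 3, and all elements to the right are > 3.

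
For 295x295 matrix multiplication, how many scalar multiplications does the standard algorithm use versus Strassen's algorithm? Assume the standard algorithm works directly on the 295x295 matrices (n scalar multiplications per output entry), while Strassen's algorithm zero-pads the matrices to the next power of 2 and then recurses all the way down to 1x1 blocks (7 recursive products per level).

Matrix multiplication for 295x295 matrices:

Strassen's algorithm requires power-of-2 dimensions. Pad 295x295 to 512x512 (next power of 2).

Standard algorithm: 295^3 = 25672375 multiplications
Strassen's algorithm: 7^(log2(512)) = 7^9 = 40353607 multiplications
Difference: 25672375 - 40353607 = -14681232 (Strassen uses MORE here due to padding overhead — for small or just-over-power-of-2 n, padding can outweigh the per-level savings)

Standard: 25672375 multiplications (295^3). Strassen: 40353607 multiplications (7^9, after padding to 512x512). Strassen reduces 8 recursive multiplications to 7 at each level.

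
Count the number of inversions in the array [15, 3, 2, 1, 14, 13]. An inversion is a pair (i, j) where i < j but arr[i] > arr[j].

Finding inversions in [15, 3, 2, 1, 14, 13]:

(0, 1): arr[0]=15 > arr[1]=3
(0, 2): arr[0]=15 > arr[2]=2
(0, 3): arr[0]=15 > arr[3]=1
(0, 4): arr[0]=15 > arr[4]=14
(0, 5): arr[0]=15 > arr[5]=13
(1, 2): arr[1]=3 > arr[2]=2
(1, 3): arr[1]=3 > arr[3]=1
(2, 3): arr[2]=2 > arr[3]=1
(4, 5): arr[4]=14 > arr[5]=13

Total inversions: 9

The array has 9 inversion(s): (0,1), (0,2), (0,3), (0,4), (0,5), (1,2), (1,3), (2,3), (4,5). Each pair (i,j) satisfies i < j and arr[i] > arr[j].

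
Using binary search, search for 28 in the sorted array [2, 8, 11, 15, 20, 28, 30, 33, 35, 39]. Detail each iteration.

Binary search for 28 in [2, 8, 11, 15, 20, 28, 30, 33, 35, 39]:

lo=0, hi=9, mid=4, arr[mid]=20 -> 20 < 28, search right half
lo=5, hi=9, mid=7, arr[mid]=33 -> 33 > 28, search left half
lo=5, hi=6, mid=5, arr[mid]=28 -> Found target at index 5!

Binary search finds 28 at index 5 after 3 comparisons. The search repeatedly halves the search space by comparing with the middle element.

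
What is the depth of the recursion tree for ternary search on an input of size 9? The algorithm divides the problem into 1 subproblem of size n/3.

For divide and conquer with division factor 3:

Problem sizes at each level:
Level 0: 9
Level 1: 3
Level 2: 1

The root is level 0 and the size-1 base case is level 2 (the tree spans levels 0 through 2, i.e. 3 levels counting the root), so the depth is the number of divisions: log_3(9) = 2

The recursion tree depth is log_3(9) = 2. At each level, the problem size is divided by 3, so it takes 2 divisions to reduce to a base case of size 1. The algorithm makes 1 recursive call at each level.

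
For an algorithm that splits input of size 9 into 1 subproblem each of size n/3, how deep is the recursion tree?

For divide and conquer with division factor 3:

Problem sizes at each level:
Level 0: 9
Level 1: 3
Level 2: 1

The root is level 0 and the size-1 base case is level 2 (the tree spans levels 0 through 2, i.e. 3 levels counting the root), so the depth is the number of divisions: log_3(9) = 2

The recursion tree depth is log_3(9) = 2. At each level, the problem size is divided by 3, so it takes 2 divisions to reduce to a base case of size 1. The algorithm makes 1 recursive call at each level.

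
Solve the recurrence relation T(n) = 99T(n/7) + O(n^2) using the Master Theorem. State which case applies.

Master Theorem for T(n) = 99T(n/7) + O(n^2):

a = 99, b = 7, c = 2
log_b(a) = log_7(99) = 2.3614

Case 1: c = 2 < log_7(99) = 2.3614
T(n) = O(n^(log_7 99))

For T(n) = 99T(n/7) + O(n^2): log_7(99) = 2.3614. This is Case 1 of the Master Theorem (c < log_b(a), work dominated by leaves), giving O(n^(log_7 99)).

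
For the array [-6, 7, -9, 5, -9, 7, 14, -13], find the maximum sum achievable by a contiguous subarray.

Using Kadane's algorithm on [-6, 7, -9, 5, -9, 7, 14, -13]:

Scanning through the array:
Position 1 (value 7): max_ending_here = 7, max_so_far = 7
Position 2 (value -9): max_ending_here = -2, max_so_far = 7
Position 3 (value 5): max_ending_here = 5, max_so_far = 7
Position 4 (value -9): max_ending_here = -4, max_so_far = 7
Position 5 (value 7): max_ending_here = 7, max_so_far = 7
Position 6 (value 14): max_ending_here = 21, max_so_far = 21
Position 7 (value -13): max_ending_here = 8, max_so_far = 21

Maximum subarray: [7, 14]
Maximum sum: 21

The maximum subarray is [7, 14] with sum 21. This subarray runs from index 5 to index 6.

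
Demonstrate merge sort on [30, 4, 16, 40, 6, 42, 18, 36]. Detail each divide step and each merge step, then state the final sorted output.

Merge sort trace:

Split: [30, 4, 16, 40, 6, 42, 18, 36] -> [30, 4, 16, 40] and [6, 42, 18, 36]
  Split: [30, 4, 16, 40] -> [30, 4] and [16, 40]
    Split: [30, 4] -> [30] and [4]
    Merge: [30] + [4] -> [4, 30]
    Split: [16, 40] -> [16] and [40]
    Merge: [16] + [40] -> [16, 40]
  Merge: [4, 30] + [16, 40] -> [4, 16, 30, 40]
  Split: [6, 42, 18, 36] -> [6, 42] and [18, 36]
    Split: [6, 42] -> [6] and [42]
    Merge: [6] + [42] -> [6, 42]
    Split: [18, 36] -> [18] and [36]
    Merge: [18] + [36] -> [18, 36]
  Merge: [6, 42] + [18, 36] -> [6, 18, 36, 42]
Merge: [4, 16, 30, 40] + [6, 18, 36, 42] -> [4, 6, 16, 18, 30, 36, 40, 42]

Final sorted array: [4, 6, 16, 18, 30, 36, 40, 42]

The merge sort proceeds by recursively splitting the array and merging sorted halves.
After all merges, the sorted array is [4, 6, 16, 18, 30, 36, 40, 42].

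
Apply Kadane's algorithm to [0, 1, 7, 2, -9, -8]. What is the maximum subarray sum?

Using Kadane's algorithm on [0, 1, 7, 2, -9, -8]:

Scanning through the array:
Position 1 (value 1): max_ending_here = 1, max_so_far = 1
Position 2 (value 7): max_ending_here = 8, max_so_far = 8
Position 3 (value 2): max_ending_here = 10, max_so_far = 10
Position 4 (value -9): max_ending_here = 1, max_so_far = 10
Position 5 (value -8): max_ending_here = -7, max_so_far = 10

Maximum subarray: [0, 1, 7, 2]
Maximum sum: 10

The maximum subarray is [0, 1, 7, 2] with sum 10. This subarray runs from index 0 to index 3.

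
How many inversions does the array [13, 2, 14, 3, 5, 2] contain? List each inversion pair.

Finding inversions in [13, 2, 14, 3, 5, 2]:

(0, 1): arr[0]=13 > arr[1]=2
(0, 3): arr[0]=13 > arr[3]=3
(0, 4): arr[0]=13 > arr[4]=5
(0, 5): arr[0]=13 > arr[5]=2
(2, 3): arr[2]=14 > arr[3]=3
(2, 4): arr[2]=14 > arr[4]=5
(2, 5): arr[2]=14 > arr[5]=2
(3, 5): arr[3]=3 > arr[5]=2
(4, 5): arr[4]=5 > arr[5]=2

Total inversions: 9

The array has 9 inversion(s): (0,1), (0,3), (0,4), (0,5), (2,3), (2,4), (2,5), (3,5), (4,5). Each pair (i,j) satisfies i < j and arr[i] > arr[j].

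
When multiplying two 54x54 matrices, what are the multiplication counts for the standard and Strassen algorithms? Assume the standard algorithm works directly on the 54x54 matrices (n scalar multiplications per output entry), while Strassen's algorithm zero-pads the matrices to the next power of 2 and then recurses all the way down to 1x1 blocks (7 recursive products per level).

Matrix multiplication for 54x54 matrices:

Strassen's algorithm requires power-of-2 dimensions. Pad 54x54 to 64x64 (next power of 2).

Standard algorithm: 54^3 = 157464 multiplications
Strassen's algorithm: 7^(log2(64)) = 7^6 = 117649 multiplications
Savings: 157464 - 117649 = 39815 multiplications

Standard: 157464 multiplications (54^3). Strassen: 117649 multiplications (7^6, after padding to 64x64). Strassen reduces 8 recursive multiplications to 7 at each level.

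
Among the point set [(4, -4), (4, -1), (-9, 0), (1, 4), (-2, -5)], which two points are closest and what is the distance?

Computing all pairwise distances among 5 points:

d((4, -4), (4, -1)) = 3.0 <-- minimum
d((4, -4), (-9, 0)) = 13.6015
d((4, -4), (1, 4)) = 8.544
d((4, -4), (-2, -5)) = 6.0828
d((4, -1), (-9, 0)) = 13.0384
d((4, -1), (1, 4)) = 5.831
d((4, -1), (-2, -5)) = 7.2111
d((-9, 0), (1, 4)) = 10.7703
d((-9, 0), (-2, -5)) = 8.6023
d((1, 4), (-2, -5)) = 9.4868

Closest pair: (4, -4) and (4, -1) with distance 3.0

The closest pair is (4, -4) and (4, -1) with Euclidean distance 3.0. For 5 points, brute-force pairwise comparison is shown above. For large n, the divide-and-conquer algorithm (sort by x, recurse on halves, check the dividing strip) achieves O(n log n).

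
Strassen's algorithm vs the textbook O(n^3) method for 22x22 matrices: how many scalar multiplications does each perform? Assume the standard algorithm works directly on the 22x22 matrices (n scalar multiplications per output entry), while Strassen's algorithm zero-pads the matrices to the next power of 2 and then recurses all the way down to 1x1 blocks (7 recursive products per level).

Matrix multiplication for 22x22 matrices:

Strassen's algorithm requires power-of-2 dimensions. Pad 22x22 to 32x32 (next power of 2).

Standard algorithm: 22^3 = 10648 multiplications
Strassen's algorithm: 7^(log2(32)) = 7^5 = 16807 multiplications
Difference: 10648 - 16807 = -6159 (Strassen uses MORE here due to padding overhead — for small or just-over-power-of-2 n, padding can outweigh the per-level savings)

Standard: 10648 multiplications (22^3). Strassen: 16807 multiplications (7^5, after padding to 32x32). Strassen reduces 8 recursive multiplications to 7 at each level.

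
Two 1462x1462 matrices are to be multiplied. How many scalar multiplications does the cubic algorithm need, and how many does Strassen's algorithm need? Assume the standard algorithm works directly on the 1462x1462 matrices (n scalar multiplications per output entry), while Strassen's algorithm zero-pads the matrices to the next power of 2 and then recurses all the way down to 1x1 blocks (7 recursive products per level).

Matrix multiplication for 1462x1462 matrices:

Strassen's algorithm requires power-of-2 dimensions. Pad 1462x1462 to 2048x2048 (next power of 2).

Standard algorithm: 1462^3 = 3124943128 multiplications
Strassen's algorithm: 7^(log2(2048)) = 7^11 = 1977326743 multiplications
Savings: 3124943128 - 1977326743 = 1147616385 multiplications

Standard: 3124943128 multiplications (1462^3). Strassen: 1977326743 multiplications (7^11, after padding to 2048x2048). Strassen reduces 8 recursive multiplications to 7 at each level.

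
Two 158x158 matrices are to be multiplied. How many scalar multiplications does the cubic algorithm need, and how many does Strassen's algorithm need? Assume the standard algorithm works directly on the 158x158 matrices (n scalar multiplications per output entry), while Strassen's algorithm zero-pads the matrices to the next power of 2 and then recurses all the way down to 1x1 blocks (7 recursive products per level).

Matrix multiplication for 158x158 matrices:

Strassen's algorithm requires power-of-2 dimensions. Pad 158x158 to 256x256 (next power of 2).

Standard algorithm: 158^3 = 3944312 multiplications
Strassen's algorithm: 7^(log2(256)) = 7^8 = 5764801 multiplications
Difference: 3944312 - 5764801 = -1820489 (Strassen uses MORE here due to padding overhead — for small or just-over-power-of-2 n, padding can outweigh the per-level savings)

Standard: 3944312 multiplications (158^3). Strassen: 5764801 multiplications (7^8, after padding to 256x256). Strassen reduces 8 recursive multiplications to 7 at each level.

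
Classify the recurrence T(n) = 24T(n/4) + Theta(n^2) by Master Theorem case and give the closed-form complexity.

Master Theorem for T(n) = 24T(n/4) + O(n^2):

a = 24, b = 4, c = 2
log_b(a) = log_4(24) = 2.2925

Case 1: c = 2 < log_4(24) = 2.2925
T(n) = O(n^(log_4 24))

For T(n) = 24T(n/4) + O(n^2): log_4(24) = 2.2925. This is Case 1 of the Master Theorem (c < log_b(a), work dominated by leaves), giving O(n^(log_4 24)).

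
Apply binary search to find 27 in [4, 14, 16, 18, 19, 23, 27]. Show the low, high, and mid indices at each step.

Binary search for 27 in [4, 14, 16, 18, 19, 23, 27]:

lo=0, hi=6, mid=3, arr[mid]=18 -> 18 < 27, search right half
lo=4, hi=6, mid=5, arr[mid]=23 -> 23 < 27, search right half
lo=6, hi=6, mid=6, arr[mid]=27 -> Found target at index 6!

Binary search finds 27 at index 6 after 3 comparisons. The search repeatedly halves the search space by comparing with the middle element.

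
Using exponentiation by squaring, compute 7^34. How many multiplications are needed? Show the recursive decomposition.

Computing 7^34 by squaring (build up from 7^1; each line after the first costs one multiplication):

7^1 = 7
7^2 = (7^1)^2 = 7^2 = 49
7^4 = (7^2)^2 = 49^2 = 2401
7^8 = (7^4)^2 = 2401^2 = 5764801
7^16 = (7^8)^2 = 5764801^2 = 33232930569601
7^17 = 7 * 7^16 = 7 * 33232930569601 = 232630513987207
7^34 = (7^17)^2 = 232630513987207^2 = 54116956037952111668959660849

Result: 54116956037952111668959660849
Multiplications needed: 6 (6 lines after 7^1)

7^34 = 54116956037952111668959660849. Using exponentiation by squaring, this requires 6 multiplications. The key idea: if the exponent is even, square the half-power; if odd, multiply by the base once.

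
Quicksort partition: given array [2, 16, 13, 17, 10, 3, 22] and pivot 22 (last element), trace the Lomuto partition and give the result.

Lomuto partition with pivot = 22:

Initial array: [2, 16, 13, 17, 10, 3, 22]

arr[0]=2 <= 22: swap with position 0, array becomes [2, 16, 13, 17, 10, 3, 22]
arr[1]=16 <= 22: swap with position 1, array becomes [2, 16, 13, 17, 10, 3, 22]
arr[2]=13 <= 22: swap with position 2, array becomes [2, 16, 13, 17, 10, 3, 22]
arr[3]=17 <= 22: swap with position 3, array becomes [2, 16, 13, 17, 10, 3, 22]
arr[4]=10 <= 22: swap with position 4, array becomes [2, 16, 13, 17, 10, 3, 22]
arr[5]=3 <= 22: swap with position 5, array becomes [2, 16, 13, 17, 10, 3, 22]

Place pivot at position 6: [2, 16, 13, 17, 10, 3, 22]
Pivot position: 6

After partitioning with pivot 22, the array becomes [2, 16, 13, 17, 10, 3, 22]. The pivot is placed at index 6. All elements to the left of the pivot are <= 22, and all elements to the right are > 22.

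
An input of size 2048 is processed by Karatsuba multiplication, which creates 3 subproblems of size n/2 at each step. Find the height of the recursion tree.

For divide and conquer with division factor 2:

Problem sizes at each level:
Level 0: 2048
Level 1: 1024
Level 2: 512
Level 3: 256
Level 4: 128
Level 5: 64
Level 6: 32
Level 7: 16
Level 8: 8
Level 9: 4
Level 10: 2
Level 11: 1

The root is level 0 and the size-1 base case is level 11 (the tree spans levels 0 through 11, i.e. 12 levels counting the root), so the depth is the number of divisions: log_2(2048) = 11

The recursion tree depth is log_2(2048) = 11. At each level, the problem size is divided by 2, so it takes 11 divisions to reduce to a base case of size 1. The algorithm makes 3 recursive calls at each level.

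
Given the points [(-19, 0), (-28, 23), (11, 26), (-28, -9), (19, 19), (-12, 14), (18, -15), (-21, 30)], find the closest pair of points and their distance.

Computing all pairwise distances among 8 points:

d((-19, 0), (-28, 23)) = 24.6982
d((-19, 0), (11, 26)) = 39.6989
d((-19, 0), (-28, -9)) = 12.7279
d((-19, 0), (19, 19)) = 42.4853
d((-19, 0), (-12, 14)) = 15.6525
d((-19, 0), (18, -15)) = 39.9249
d((-19, 0), (-21, 30)) = 30.0666
d((-28, 23), (11, 26)) = 39.1152
d((-28, 23), (-28, -9)) = 32.0
d((-28, 23), (19, 19)) = 47.1699
d((-28, 23), (-12, 14)) = 18.3576
d((-28, 23), (18, -15)) = 59.6657
d((-28, 23), (-21, 30)) = 9.8995 <-- minimum
d((11, 26), (-28, -9)) = 52.4023
d((11, 26), (19, 19)) = 10.6301
d((11, 26), (-12, 14)) = 25.9422
d((11, 26), (18, -15)) = 41.5933
d((11, 26), (-21, 30)) = 32.249
d((-28, -9), (19, 19)) = 54.7083
d((-28, -9), (-12, 14)) = 28.0179
d((-28, -9), (18, -15)) = 46.3897
d((-28, -9), (-21, 30)) = 39.6232
d((19, 19), (-12, 14)) = 31.4006
d((19, 19), (18, -15)) = 34.0147
d((19, 19), (-21, 30)) = 41.4849
d((-12, 14), (18, -15)) = 41.7253
d((-12, 14), (-21, 30)) = 18.3576
d((18, -15), (-21, 30)) = 59.5483

Closest pair: (-28, 23) and (-21, 30) with distance 9.8995

The closest pair is (-28, 23) and (-21, 30) with Euclidean distance 9.8995. For 8 points, brute-force pairwise comparison is shown above. For large n, the divide-and-conquer algorithm (sort by x, recurse on halves, check the dividing strip) achieves O(n log n).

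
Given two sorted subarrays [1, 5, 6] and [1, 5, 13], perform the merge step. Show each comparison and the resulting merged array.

Merging process:

Compare 1 vs 1: take 1 from left. Merged: [1]
Compare 5 vs 1: take 1 from right. Merged: [1, 1]
Compare 5 vs 5: take 5 from left. Merged: [1, 1, 5]
Compare 6 vs 5: take 5 from right. Merged: [1, 1, 5, 5]
Compare 6 vs 13: take 6 from left. Merged: [1, 1, 5, 5, 6]
Append remaining from right: [13]. Merged: [1, 1, 5, 5, 6, 13]

Final merged array: [1, 1, 5, 5, 6, 13]
Total comparisons: 5

The merged array is [1, 1, 5, 5, 6, 13], requiring 5 comparisons. The merge step runs in O(n) time where n is the total number of elements.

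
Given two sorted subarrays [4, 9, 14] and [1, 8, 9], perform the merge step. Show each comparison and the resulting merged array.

Merging process:

Compare 4 vs 1: take 1 from right. Merged: [1]
Compare 4 vs 8: take 4 from left. Merged: [1, 4]
Compare 9 vs 8: take 8 from right. Merged: [1, 4, 8]
Compare 9 vs 9: take 9 from left. Merged: [1, 4, 8, 9]
Compare 14 vs 9: take 9 from right. Merged: [1, 4, 8, 9, 9]
Append remaining from left: [14]. Merged: [1, 4, 8, 9, 9, 14]

Final merged array: [1, 4, 8, 9, 9, 14]
Total comparisons: 5

The merged array is [1, 4, 8, 9, 9, 14], requiring 5 comparisons. The merge step runs in O(n) time where n is the total number of elements.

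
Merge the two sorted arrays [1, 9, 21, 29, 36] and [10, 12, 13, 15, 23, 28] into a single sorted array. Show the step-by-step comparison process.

Merging process:

Compare 1 vs 10: take 1 from left. Merged: [1]
Compare 9 vs 10: take 9 from left. Merged: [1, 9]
Compare 21 vs 10: take 10 from right. Merged: [1, 9, 10]
Compare 21 vs 12: take 12 from right. Merged: [1, 9, 10, 12]
Compare 21 vs 13: take 13 from right. Merged: [1, 9, 10, 12, 13]
Compare 21 vs 15: take 15 from right. Merged: [1, 9, 10, 12, 13, 15]
Compare 21 vs 23: take 21 from left. Merged: [1, 9, 10, 12, 13, 15, 21]
Compare 29 vs 23: take 23 from right. Merged: [1, 9, 10, 12, 13, 15, 21, 23]
Compare 29 vs 28: take 28 from right. Merged: [1, 9, 10, 12, 13, 15, 21, 23, 28]
Append remaining from left: [29, 36]. Merged: [1, 9, 10, 12, 13, 15, 21, 23, 28, 29, 36]

Final merged array: [1, 9, 10, 12, 13, 15, 21, 23, 28, 29, 36]
Total comparisons: 9

The merged array is [1, 9, 10, 12, 13, 15, 21, 23, 28, 29, 36], requiring 9 comparisons. The merge step runs in O(n) time where n is the total number of elements.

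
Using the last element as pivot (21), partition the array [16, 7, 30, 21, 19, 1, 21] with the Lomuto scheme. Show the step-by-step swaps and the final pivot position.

Lomuto partition with pivot = 21:

Initial array: [16, 7, 30, 21, 19, 1, 21]

arr[0]=16 <= 21: swap with position 0, array becomes [16, 7, 30, 21, 19, 1, 21]
arr[1]=7 <= 21: swap with position 1, array becomes [16, 7, 30, 21, 19, 1, 21]
arr[2]=30 > 21: no swap
arr[3]=21 <= 21: swap with position 2, array becomes [16, 7, 21, 30, 19, 1, 21]
arr[4]=19 <= 21: swap with position 3, array becomes [16, 7, 21, 19, 30, 1, 21]
arr[5]=1 <= 21: swap with position 4, array becomes [16, 7, 21, 19, 1, 30, 21]

Place pivot at position 5: [16, 7, 21, 19, 1, 21, 30]
Pivot position: 5

After partitioning with pivot 21, the array becomes [16, 7, 21, 19, 1, 21, 30]. The pivot is placed at index 5. All elements to the left of the pivot are <= 21, and all elements to the right are > 21.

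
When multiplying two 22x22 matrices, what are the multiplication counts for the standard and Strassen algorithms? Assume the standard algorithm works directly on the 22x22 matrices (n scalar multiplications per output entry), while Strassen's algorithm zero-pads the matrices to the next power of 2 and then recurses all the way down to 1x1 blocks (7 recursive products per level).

Matrix multiplication for 22x22 matrices:

Strassen's algorithm requires power-of-2 dimensions. Pad 22x22 to 32x32 (next power of 2).

Standard algorithm: 22^3 = 10648 multiplications
Strassen's algorithm: 7^(log2(32)) = 7^5 = 16807 multiplications
Difference: 10648 - 16807 = -6159 (Strassen uses MORE here due to padding overhead — for small or just-over-power-of-2 n, padding can outweigh the per-level savings)

Standard: 10648 multiplications (22^3). Strassen: 16807 multiplications (7^5, after padding to 32x32). Strassen reduces 8 recursive multiplications to 7 at each level.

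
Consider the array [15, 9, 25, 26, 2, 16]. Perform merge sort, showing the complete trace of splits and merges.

Merge sort trace:

Split: [15, 9, 25, 26, 2, 16] -> [15, 9, 25] and [26, 2, 16]
  Split: [15, 9, 25] -> [15] and [9, 25]
    Split: [9, 25] -> [9] and [25]
    Merge: [9] + [25] -> [9, 25]
  Merge: [15] + [9, 25] -> [9, 15, 25]
  Split: [26, 2, 16] -> [26] and [2, 16]
    Split: [2, 16] -> [2] and [16]
    Merge: [2] + [16] -> [2, 16]
  Merge: [26] + [2, 16] -> [2, 16, 26]
Merge: [9, 15, 25] + [2, 16, 26] -> [2, 9, 15, 16, 25, 26]

Final sorted array: [2, 9, 15, 16, 25, 26]

The merge sort proceeds by recursively splitting the array and merging sorted halves.
After all merges, the sorted array is [2, 9, 15, 16, 25, 26].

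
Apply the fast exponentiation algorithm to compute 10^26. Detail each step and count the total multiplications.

Computing 10^26 by squaring (build up from 10^1; each line after the first costs one multiplication):

10^1 = 10
10^2 = (10^1)^2 = 10^2 = 100
10^3 = 10 * 10^2 = 10 * 100 = 1000
10^6 = (10^3)^2 = 1000^2 = 1000000
10^12 = (10^6)^2 = 1000000^2 = 1000000000000
10^13 = 10 * 10^12 = 10 * 1000000000000 = 10000000000000
10^26 = (10^13)^2 = 10000000000000^2 = 100000000000000000000000000

Result: 100000000000000000000000000
Multiplications needed: 6 (6 lines after 10^1)

10^26 = 100000000000000000000000000. Using exponentiation by squaring, this requires 6 multiplications. The key idea: if the exponent is even, square the half-power; if odd, multiply by the base once.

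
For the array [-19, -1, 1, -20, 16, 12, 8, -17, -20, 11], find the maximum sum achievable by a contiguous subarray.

Using Kadane's algorithm on [-19, -1, 1, -20, 16, 12, 8, -17, -20, 11]:

Scanning through the array:
Position 1 (value -1): max_ending_here = -1, max_so_far = -1
Position 2 (value 1): max_ending_here = 1, max_so_far = 1
Position 3 (value -20): max_ending_here = -19, max_so_far = 1
Position 4 (value 16): max_ending_here = 16, max_so_far = 16
Position 5 (value 12): max_ending_here = 28, max_so_far = 28
Position 6 (value 8): max_ending_here = 36, max_so_far = 36
Position 7 (value -17): max_ending_here = 19, max_so_far = 36
Position 8 (value -20): max_ending_here = -1, max_so_far = 36
Position 9 (value 11): max_ending_here = 11, max_so_far = 36

Maximum subarray: [16, 12, 8]
Maximum sum: 36

The maximum subarray is [16, 12, 8] with sum 36. This subarray runs from index 4 to index 6.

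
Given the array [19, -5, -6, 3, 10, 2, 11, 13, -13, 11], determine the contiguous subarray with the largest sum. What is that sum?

Using Kadane's algorithm on [19, -5, -6, 3, 10, 2, 11, 13, -13, 11]:

Scanning through the array:
Position 1 (value -5): max_ending_here = 14, max_so_far = 19
Position 2 (value -6): max_ending_here = 8, max_so_far = 19
Position 3 (value 3): max_ending_here = 11, max_so_far = 19
Position 4 (value 10): max_ending_here = 21, max_so_far = 21
Position 5 (value 2): max_ending_here = 23, max_so_far = 23
Position 6 (value 11): max_ending_here = 34, max_so_far = 34
Position 7 (value 13): max_ending_here = 47, max_so_far = 47
Position 8 (value -13): max_ending_here = 34, max_so_far = 47
Position 9 (value 11): max_ending_here = 45, max_so_far = 47

Maximum subarray: [19, -5, -6, 3, 10, 2, 11, 13]
Maximum sum: 47

The maximum subarray is [19, -5, -6, 3, 10, 2, 11, 13] with sum 47. This subarray runs from index 0 to index 7.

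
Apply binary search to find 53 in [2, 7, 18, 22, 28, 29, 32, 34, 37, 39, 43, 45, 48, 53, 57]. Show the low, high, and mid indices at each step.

Binary search for 53 in [2, 7, 18, 22, 28, 29, 32, 34, 37, 39, 43, 45, 48, 53, 57]:

lo=0, hi=14, mid=7, arr[mid]=34 -> 34 < 53, search right half
lo=8, hi=14, mid=11, arr[mid]=45 -> 45 < 53, search right half
lo=12, hi=14, mid=13, arr[mid]=53 -> Found target at index 13!

Binary search finds 53 at index 13 after 3 comparisons. The search repeatedly halves the search space by comparing with the middle element.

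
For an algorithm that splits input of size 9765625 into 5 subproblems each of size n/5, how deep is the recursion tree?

For divide and conquer with division factor 5:

Problem sizes at each level:
Level 0: 9765625
Level 1: 1953125
Level 2: 390625
Level 3: 78125
Level 4: 15625
Level 5: 3125
Level 6: 625
Level 7: 125
Level 8: 25
Level 9: 5
Level 10: 1

The root is level 0 and the size-1 base case is level 10 (the tree spans levels 0 through 10, i.e. 11 levels counting the root), so the depth is the number of divisions: log_5(9765625) = 10

The recursion tree depth is log_5(9765625) = 10. At each level, the problem size is divided by 5, so it takes 10 divisions to reduce to a base case of size 1. The algorithm makes 5 recursive calls at each level.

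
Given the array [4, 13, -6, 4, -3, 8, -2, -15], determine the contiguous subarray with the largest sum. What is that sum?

Using Kadane's algorithm on [4, 13, -6, 4, -3, 8, -2, -15]:

Scanning through the array:
Position 1 (value 13): max_ending_here = 17, max_so_far = 17
Position 2 (value -6): max_ending_here = 11, max_so_far = 17
Position 3 (value 4): max_ending_here = 15, max_so_far = 17
Position 4 (value -3): max_ending_here = 12, max_so_far = 17
Position 5 (value 8): max_ending_here = 20, max_so_far = 20
Position 6 (value -2): max_ending_here = 18, max_so_far = 20
Position 7 (value -15): max_ending_here = 3, max_so_far = 20

Maximum subarray: [4, 13, -6, 4, -3, 8]
Maximum sum: 20

The maximum subarray is [4, 13, -6, 4, -3, 8] with sum 20. This subarray runs from index 0 to index 5.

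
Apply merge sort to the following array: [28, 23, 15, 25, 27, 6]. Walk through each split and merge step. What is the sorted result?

Merge sort trace:

Split: [28, 23, 15, 25, 27, 6] -> [28, 23, 15] and [25, 27, 6]
  Split: [28, 23, 15] -> [28] and [23, 15]
    Split: [23, 15] -> [23] and [15]
    Merge: [23] + [15] -> [15, 23]
  Merge: [28] + [15, 23] -> [15, 23, 28]
  Split: [25, 27, 6] -> [25] and [27, 6]
    Split: [27, 6] -> [27] and [6]
    Merge: [27] + [6] -> [6, 27]
  Merge: [25] + [6, 27] -> [6, 25, 27]
Merge: [15, 23, 28] + [6, 25, 27] -> [6, 15, 23, 25, 27, 28]

Final sorted array: [6, 15, 23, 25, 27, 28]

The merge sort proceeds by recursively splitting the array and merging sorted halves.
After all merges, the sorted array is [6, 15, 23, 25, 27, 28].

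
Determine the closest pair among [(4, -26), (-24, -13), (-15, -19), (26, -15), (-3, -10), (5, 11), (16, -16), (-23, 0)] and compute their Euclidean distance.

Computing all pairwise distances among 8 points:

d((4, -26), (-24, -13)) = 30.8707
d((4, -26), (-15, -19)) = 20.2485
d((4, -26), (26, -15)) = 24.5967
d((4, -26), (-3, -10)) = 17.4642
d((4, -26), (5, 11)) = 37.0135
d((4, -26), (16, -16)) = 15.6205
d((4, -26), (-23, 0)) = 37.4833
d((-24, -13), (-15, -19)) = 10.8167
d((-24, -13), (26, -15)) = 50.04
d((-24, -13), (-3, -10)) = 21.2132
d((-24, -13), (5, 11)) = 37.6431
d((-24, -13), (16, -16)) = 40.1123
d((-24, -13), (-23, 0)) = 13.0384
d((-15, -19), (26, -15)) = 41.1947
d((-15, -19), (-3, -10)) = 15.0
d((-15, -19), (5, 11)) = 36.0555
d((-15, -19), (16, -16)) = 31.1448
d((-15, -19), (-23, 0)) = 20.6155
d((26, -15), (-3, -10)) = 29.4279
d((26, -15), (5, 11)) = 33.4215
d((26, -15), (16, -16)) = 10.0499 <-- minimum
d((26, -15), (-23, 0)) = 51.2445
d((-3, -10), (5, 11)) = 22.4722
d((-3, -10), (16, -16)) = 19.9249
d((-3, -10), (-23, 0)) = 22.3607
d((5, 11), (16, -16)) = 29.1548
d((5, 11), (-23, 0)) = 30.0832
d((16, -16), (-23, 0)) = 42.1545

Closest pair: (26, -15) and (16, -16) with distance 10.0499

The closest pair is (26, -15) and (16, -16) with Euclidean distance 10.0499. For 8 points, brute-force pairwise comparison is shown above. For large n, the divide-and-conquer algorithm (sort by x, recurse on halves, check the dividing strip) achieves O(n log n).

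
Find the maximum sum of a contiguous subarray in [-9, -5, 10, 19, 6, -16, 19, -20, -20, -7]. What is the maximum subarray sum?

Using Kadane's algorithm on [-9, -5, 10, 19, 6, -16, 19, -20, -20, -7]:

Scanning through the array:
Position 1 (value -5): max_ending_here = -5, max_so_far = -5
Position 2 (value 10): max_ending_here = 10, max_so_far = 10
Position 3 (value 19): max_ending_here = 29, max_so_far = 29
Position 4 (value 6): max_ending_here = 35, max_so_far = 35
Position 5 (value -16): max_ending_here = 19, max_so_far = 35
Position 6 (value 19): max_ending_here = 38, max_so_far = 38
Position 7 (value -20): max_ending_here = 18, max_so_far = 38
Position 8 (value -20): max_ending_here = -2, max_so_far = 38
Position 9 (value -7): max_ending_here = -7, max_so_far = 38

Maximum subarray: [10, 19, 6, -16, 19]
Maximum sum: 38

The maximum subarray is [10, 19, 6, -16, 19] with sum 38. This subarray runs from index 2 to index 6.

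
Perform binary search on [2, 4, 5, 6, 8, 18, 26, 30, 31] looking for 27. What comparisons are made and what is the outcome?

Binary search for 27 in [2, 4, 5, 6, 8, 18, 26, 30, 31]:

lo=0, hi=8, mid=4, arr[mid]=8 -> 8 < 27, search right half
lo=5, hi=8, mid=6, arr[mid]=26 -> 26 < 27, search right half
lo=7, hi=8, mid=7, arr[mid]=30 -> 30 > 27, search left half
lo=7 > hi=6, target 27 not found

Binary search determines that 27 is not in the array after 3 comparisons. The search space was exhausted without finding the target.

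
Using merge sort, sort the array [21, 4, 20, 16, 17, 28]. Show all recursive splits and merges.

Merge sort trace:

Split: [21, 4, 20, 16, 17, 28] -> [21, 4, 20] and [16, 17, 28]
  Split: [21, 4, 20] -> [21] and [4, 20]
    Split: [4, 20] -> [4] and [20]
    Merge: [4] + [20] -> [4, 20]
  Merge: [21] + [4, 20] -> [4, 20, 21]
  Split: [16, 17, 28] -> [16] and [17, 28]
    Split: [17, 28] -> [17] and [28]
    Merge: [17] + [28] -> [17, 28]
  Merge: [16] + [17, 28] -> [16, 17, 28]
Merge: [4, 20, 21] + [16, 17, 28] -> [4, 16, 17, 20, 21, 28]

Final sorted array: [4, 16, 17, 20, 21, 28]

The merge sort proceeds by recursively splitting the array and merging sorted halves.
After all merges, the sorted array is [4, 16, 17, 20, 21, 28].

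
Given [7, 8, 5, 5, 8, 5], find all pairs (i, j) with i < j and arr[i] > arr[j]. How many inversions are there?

Finding inversions in [7, 8, 5, 5, 8, 5]:

(0, 2): arr[0]=7 > arr[2]=5
(0, 3): arr[0]=7 > arr[3]=5
(0, 5): arr[0]=7 > arr[5]=5
(1, 2): arr[1]=8 > arr[2]=5
(1, 3): arr[1]=8 > arr[3]=5
(1, 5): arr[1]=8 > arr[5]=5
(4, 5): arr[4]=8 > arr[5]=5

Total inversions: 7

The array has 7 inversion(s): (0,2), (0,3), (0,5), (1,2), (1,3), (1,5), (4,5). Each pair (i,j) satisfies i < j and arr[i] > arr[j].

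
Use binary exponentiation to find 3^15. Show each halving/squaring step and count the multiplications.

Computing 3^15 by squaring (build up from 3^1; each line after the first costs one multiplication):

3^1 = 3
3^2 = (3^1)^2 = 3^2 = 9
3^3 = 3 * 3^2 = 3 * 9 = 27
3^6 = (3^3)^2 = 27^2 = 729
3^7 = 3 * 3^6 = 3 * 729 = 2187
3^14 = (3^7)^2 = 2187^2 = 4782969
3^15 = 3 * 3^14 = 3 * 4782969 = 14348907

Result: 14348907
Multiplications needed: 6 (6 lines after 3^1)

3^15 = 14348907. Using exponentiation by squaring, this requires 6 multiplications. The key idea: if the exponent is even, square the half-power; if odd, multiply by the base once.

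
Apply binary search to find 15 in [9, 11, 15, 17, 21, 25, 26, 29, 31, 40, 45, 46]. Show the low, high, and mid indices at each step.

Binary search for 15 in [9, 11, 15, 17, 21, 25, 26, 29, 31, 40, 45, 46]:

lo=0, hi=11, mid=5, arr[mid]=25 -> 25 > 15, search left half
lo=0, hi=4, mid=2, arr[mid]=15 -> Found target at index 2!

Binary search finds 15 at index 2 after 2 comparisons. The search repeatedly halves the search space by comparing with the middle element.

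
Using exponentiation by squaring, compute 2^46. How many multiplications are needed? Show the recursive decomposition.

Computing 2^46 by squaring (build up from 2^1; each line after the first costs one multiplication):

2^1 = 2
2^2 = (2^1)^2 = 2^2 = 4
2^4 = (2^2)^2 = 4^2 = 16
2^5 = 2 * 2^4 = 2 * 16 = 32
2^10 = (2^5)^2 = 32^2 = 1024
2^11 = 2 * 2^10 = 2 * 1024 = 2048
2^22 = (2^11)^2 = 2048^2 = 4194304
2^23 = 2 * 2^22 = 2 * 4194304 = 8388608
2^46 = (2^23)^2 = 8388608^2 = 70368744177664

Result: 70368744177664
Multiplications needed: 8 (8 lines after 2^1)

2^46 = 70368744177664. Using exponentiation by squaring, this requires 8 multiplications. The key idea: if the exponent is even, square the half-power; if odd, multiply by the base once.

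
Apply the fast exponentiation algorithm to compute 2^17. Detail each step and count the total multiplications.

Computing 2^17 by squaring (build up from 2^1; each line after the first costs one multiplication):

2^1 = 2
2^2 = (2^1)^2 = 2^2 = 4
2^4 = (2^2)^2 = 4^2 = 16
2^8 = (2^4)^2 = 16^2 = 256
2^16 = (2^8)^2 = 256^2 = 65536
2^17 = 2 * 2^16 = 2 * 65536 = 131072

Result: 131072
Multiplications needed: 5 (5 lines after 2^1)

2^17 = 131072. Using exponentiation by squaring, this requires 5 multiplications. The key idea: if the exponent is even, square the half-power; if odd, multiply by the base once.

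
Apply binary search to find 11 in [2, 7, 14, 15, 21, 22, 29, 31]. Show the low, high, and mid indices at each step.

Binary search for 11 in [2, 7, 14, 15, 21, 22, 29, 31]:

lo=0, hi=7, mid=3, arr[mid]=15 -> 15 > 11, search left half
lo=0, hi=2, mid=1, arr[mid]=7 -> 7 < 11, search right half
lo=2, hi=2, mid=2, arr[mid]=14 -> 14 > 11, search left half
lo=2 > hi=1, target 11 not found

Binary search determines that 11 is not in the array after 3 comparisons. The search space was exhausted without finding the target.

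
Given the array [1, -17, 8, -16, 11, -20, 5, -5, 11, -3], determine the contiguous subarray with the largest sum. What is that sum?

Using Kadane's algorithm on [1, -17, 8, -16, 11, -20, 5, -5, 11, -3]:

Scanning through the array:
Position 1 (value -17): max_ending_here = -16, max_so_far = 1
Position 2 (value 8): max_ending_here = 8, max_so_far = 8
Position 3 (value -16): max_ending_here = -8, max_so_far = 8
Position 4 (value 11): max_ending_here = 11, max_so_far = 11
Position 5 (value -20): max_ending_here = -9, max_so_far = 11
Position 6 (value 5): max_ending_here = 5, max_so_far = 11
Position 7 (value -5): max_ending_here = 0, max_so_far = 11
Position 8 (value 11): max_ending_here = 11, max_so_far = 11
Position 9 (value -3): max_ending_here = 8, max_so_far = 11

Maximum subarray: [11]
Maximum sum: 11

The maximum subarray is [11] with sum 11. This subarray runs from index 4 to index 4.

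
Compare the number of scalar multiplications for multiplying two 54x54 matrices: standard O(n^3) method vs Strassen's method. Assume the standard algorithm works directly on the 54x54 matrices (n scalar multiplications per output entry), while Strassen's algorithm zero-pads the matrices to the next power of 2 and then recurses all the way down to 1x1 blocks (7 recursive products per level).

Matrix multiplication for 54x54 matrices:

Strassen's algorithm requires power-of-2 dimensions. Pad 54x54 to 64x64 (next power of 2).

Standard algorithm: 54^3 = 157464 multiplications
Strassen's algorithm: 7^(log2(64)) = 7^6 = 117649 multiplications
Savings: 157464 - 117649 = 39815 multiplications

Standard: 157464 multiplications (54^3). Strassen: 117649 multiplications (7^6, after padding to 64x64). Strassen reduces 8 recursive multiplications to 7 at each level.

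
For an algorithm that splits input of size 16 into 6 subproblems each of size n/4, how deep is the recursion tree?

For divide and conquer with division factor 4:

Problem sizes at each level:
Level 0: 16
Level 1: 4
Level 2: 1

The root is level 0 and the size-1 base case is level 2 (the tree spans levels 0 through 2, i.e. 3 levels counting the root), so the depth is the number of divisions: log_4(16) = 2

The recursion tree depth is log_4(16) = 2. At each level, the problem size is divided by 4, so it takes 2 divisions to reduce to a base case of size 1. The algorithm makes 6 recursive calls at each level.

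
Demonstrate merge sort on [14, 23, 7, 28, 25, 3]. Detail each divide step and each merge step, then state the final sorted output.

Merge sort trace:

Split: [14, 23, 7, 28, 25, 3] -> [14, 23, 7] and [28, 25, 3]
  Split: [14, 23, 7] -> [14] and [23, 7]
    Split: [23, 7] -> [23] and [7]
    Merge: [23] + [7] -> [7, 23]
  Merge: [14] + [7, 23] -> [7, 14, 23]
  Split: [28, 25, 3] -> [28] and [25, 3]
    Split: [25, 3] -> [25] and [3]
    Merge: [25] + [3] -> [3, 25]
  Merge: [28] + [3, 25] -> [3, 25, 28]
Merge: [7, 14, 23] + [3, 25, 28] -> [3, 7, 14, 23, 25, 28]

Final sorted array: [3, 7, 14, 23, 25, 28]

The merge sort proceeds by recursively splitting the array and merging sorted halves.
After all merges, the sorted array is [3, 7, 14, 23, 25, 28].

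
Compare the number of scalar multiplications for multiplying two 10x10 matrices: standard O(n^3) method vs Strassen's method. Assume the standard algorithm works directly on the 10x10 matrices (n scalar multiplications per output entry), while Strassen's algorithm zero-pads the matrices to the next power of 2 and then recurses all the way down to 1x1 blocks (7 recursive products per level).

Matrix multiplication for 10x10 matrices:

Strassen's algorithm requires power-of-2 dimensions. Pad 10x10 to 16x16 (next power of 2).

Standard algorithm: 10^3 = 1000 multiplications
Strassen's algorithm: 7^(log2(16)) = 7^4 = 2401 multiplications
Difference: 1000 - 2401 = -1401 (Strassen uses MORE here due to padding overhead — for small or just-over-power-of-2 n, padding can outweigh the per-level savings)

Standard: 1000 multiplications (10^3). Strassen: 2401 multiplications (7^4, after padding to 16x16). Strassen reduces 8 recursive multiplications to 7 at each level.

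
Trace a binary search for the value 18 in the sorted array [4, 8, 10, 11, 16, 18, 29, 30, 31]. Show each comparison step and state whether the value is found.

Binary search for 18 in [4, 8, 10, 11, 16, 18, 29, 30, 31]:

lo=0, hi=8, mid=4, arr[mid]=16 -> 16 < 18, search right half
lo=5, hi=8, mid=6, arr[mid]=29 -> 29 > 18, search left half
lo=5, hi=5, mid=5, arr[mid]=18 -> Found target at index 5!

Binary search finds 18 at index 5 after 3 comparisons. The search repeatedly halves the search space by comparing with the middle element.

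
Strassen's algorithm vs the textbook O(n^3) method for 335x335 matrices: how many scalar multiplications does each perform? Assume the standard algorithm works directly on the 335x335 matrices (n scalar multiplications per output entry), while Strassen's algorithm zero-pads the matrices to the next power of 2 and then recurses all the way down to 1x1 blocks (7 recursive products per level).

Matrix multiplication for 335x335 matrices:

Strassen's algorithm requires power-of-2 dimensions. Pad 335x335 to 512x512 (next power of 2).

Standard algorithm: 335^3 = 37595375 multiplications
Strassen's algorithm: 7^(log2(512)) = 7^9 = 40353607 multiplications
Difference: 37595375 - 40353607 = -2758232 (Strassen uses MORE here due to padding overhead — for small or just-over-power-of-2 n, padding can outweigh the per-level savings)

Standard: 37595375 multiplications (335^3). Strassen: 40353607 multiplications (7^9, after padding to 512x512). Strassen reduces 8 recursive multiplications to 7 at each level.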